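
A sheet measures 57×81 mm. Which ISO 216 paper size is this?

C8 (57 × 81 mm)

Aspect ratio 81/57 ≈ 1.421 — close to the ISO √2 ≈ 1.414.
In the C-series (envelope sizes, between A and B): C8 = 57 × 81 mm.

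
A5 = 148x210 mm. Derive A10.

A6: ⌊210/2⌋ × 148 = 105 × 148 mm
A7: ⌊148/2⌋ × 105 = 74 × 105 mm
A8: ⌊105/2⌋ × 74 = 52 × 74 mm
A9: ⌊74/2⌋ × 52 = 37 × 52 mm
A10: ⌊52/2⌋ × 37 = 26 × 37 mm

26 × 37 mm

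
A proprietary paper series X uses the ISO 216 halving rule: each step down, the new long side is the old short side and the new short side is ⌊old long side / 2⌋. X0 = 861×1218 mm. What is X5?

X1: ⌊1218/2⌋ × 861 = 609 × 861 mm
X2: ⌊861/2⌋ × 609 = 430 × 609 mm
X3: ⌊609/2⌋ × 430 = 304 × 430 mm
X4: ⌊430/2⌋ × 304 = 215 × 304 mm
X5: ⌊304/2⌋ × 215 = 152 × 215 mm

152 × 215 mm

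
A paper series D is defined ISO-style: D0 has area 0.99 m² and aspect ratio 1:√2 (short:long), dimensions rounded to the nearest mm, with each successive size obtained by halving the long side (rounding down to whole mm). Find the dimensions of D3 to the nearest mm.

295 × 418 mm

Let D0's short side be w mm. w · w√2 = 0.99 m² = 990,000 mm², so w ≈ 836.7 mm and w√2 ≈ 1183.2 mm → D0 = 837 × 1183 mm.
D1: ⌊1183/2⌋ × 837 = 591 × 837 mm
D2: ⌊837/2⌋ × 591 = 418 × 591 mm
D3: ⌊591/2⌋ × 418 = 295 × 418 mm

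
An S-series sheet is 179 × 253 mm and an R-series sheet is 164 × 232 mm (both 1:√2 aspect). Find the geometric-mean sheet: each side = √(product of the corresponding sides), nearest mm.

171 × 242 mm

Short side: √(179 · 164) = √29356 ≈ 171.3 → 171 mm
Long side: √(253 · 232) = √58696 ≈ 242.3 → 242 mm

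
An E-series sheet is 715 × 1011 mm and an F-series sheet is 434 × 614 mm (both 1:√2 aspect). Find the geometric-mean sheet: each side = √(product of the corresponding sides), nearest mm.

Short side: √(715 · 434) = √310310 ≈ 557.1 → 557 mm
Long side: √(1011 · 614) = √620754 ≈ 787.9 → 788 mm

557 × 788 mm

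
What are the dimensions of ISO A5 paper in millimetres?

148 × 210 mm

A0 = 841 × 1189 mm (A0 has area 1 m², aspect 1:√2).
A1: ⌊1189/2⌋ × 841 = 594 × 841 mm
A2: ⌊841/2⌋ × 594 = 420 × 594 mm
A3: ⌊594/2⌋ × 420 = 297 × 420 mm
A4: ⌊420/2⌋ × 297 = 210 × 297 mm
A5: ⌊297/2⌋ × 210 = 148 × 210 mm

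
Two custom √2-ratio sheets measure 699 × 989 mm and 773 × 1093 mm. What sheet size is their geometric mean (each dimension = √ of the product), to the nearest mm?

Short side: √(699 · 773) = √540327 ≈ 735.1 → 735 mm
Long side: √(989 · 1093) = √1080977 ≈ 1039.7 → 1040 mm

735 × 1040 mm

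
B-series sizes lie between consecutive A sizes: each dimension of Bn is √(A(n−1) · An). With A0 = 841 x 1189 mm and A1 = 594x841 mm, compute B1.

Short side: √(841 · 594) = √499554 ≈ 706.8 → 707 mm
Long side: √(1189 · 841) = √999949 ≈ 1000.0 → 1000 mm

707 × 1000 mm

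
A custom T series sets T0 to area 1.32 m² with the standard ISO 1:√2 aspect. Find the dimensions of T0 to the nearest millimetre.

Let the short side be w mm. Then w · w√2 = 1.32 m² = 1,320,000 mm².
w² = 1,320,000/√2, so w ≈ 966.1 mm; long side = w√2 ≈ 1366.3 mm.

966 × 1366 mm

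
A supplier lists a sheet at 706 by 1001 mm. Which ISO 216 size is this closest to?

B1 (707 × 1000 mm)

Aspect ratio 1001/706 ≈ 1.418 — close to the ISO √2 ≈ 1.414.
In the B-series (B0 = 1000 × 1414 mm): B1 = 707 × 1000 mm.
Off by 2 mm total — nearest standard size.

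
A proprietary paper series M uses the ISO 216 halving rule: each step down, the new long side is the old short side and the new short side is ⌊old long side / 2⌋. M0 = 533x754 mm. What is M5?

94 × 133 mm

M1: ⌊754/2⌋ × 533 = 377 × 533 mm
M2: ⌊533/2⌋ × 377 = 266 × 377 mm
M3: ⌊377/2⌋ × 266 = 188 × 266 mm
M4: ⌊266/2⌋ × 188 = 133 × 188 mm
M5: ⌊188/2⌋ × 133 = 94 × 133 mm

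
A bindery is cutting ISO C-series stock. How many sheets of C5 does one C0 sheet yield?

32

Each ISO step halves the sheet: 1 × C0 → 2 × C1 → 4 × C2 → 8 × C3 → …
From C0 to C5 is 5 halving steps: 2^5 = 32.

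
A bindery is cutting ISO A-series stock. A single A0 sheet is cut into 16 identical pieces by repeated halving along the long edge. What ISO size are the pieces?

A4

16 = 2^4, so 4 halving steps.
A0 → A1 → … → A4 after 4 steps.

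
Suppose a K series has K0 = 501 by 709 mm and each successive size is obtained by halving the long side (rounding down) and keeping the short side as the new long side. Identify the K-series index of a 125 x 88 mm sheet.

K5

K0: 501 × 709 mm
K1: 354 × 501 mm
K2: 250 × 354 mm
K3: 177 × 250 mm
K4: 125 × 177 mm
K5: 88 × 125 mm
K6: 62 × 88 mm
→ matches K5.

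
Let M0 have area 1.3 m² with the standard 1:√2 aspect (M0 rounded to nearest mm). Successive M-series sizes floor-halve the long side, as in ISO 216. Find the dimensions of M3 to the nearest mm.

Let M0's short side be w mm. w · w√2 = 1.3 m² = 1,300,000 mm², so w ≈ 958.8 mm and w√2 ≈ 1355.9 mm → M0 = 959 × 1356 mm.
M1: ⌊1356/2⌋ × 959 = 678 × 959 mm
M2: ⌊959/2⌋ × 678 = 479 × 678 mm
M3: ⌊678/2⌋ × 479 = 339 × 479 mm

339 × 479 mm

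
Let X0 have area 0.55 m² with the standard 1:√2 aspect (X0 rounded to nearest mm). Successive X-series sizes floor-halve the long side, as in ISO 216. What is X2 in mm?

312 × 441 mm

Let X0's short side be w mm. w · w√2 = 0.55 m² = 550,000 mm², so w ≈ 623.6 mm and w√2 ≈ 881.9 mm → X0 = 624 × 882 mm.
X1: ⌊882/2⌋ × 624 = 441 × 624 mm
X2: ⌊624/2⌋ × 441 = 312 × 441 mm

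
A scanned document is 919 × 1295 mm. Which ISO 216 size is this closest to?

C0 (917 × 1297 mm)

Aspect ratio 1295/919 ≈ 1.409 — close to the ISO √2 ≈ 1.414.
In the C-series (envelope sizes, between A and B): C0 = 917 × 1297 mm.
Off by 4 mm total — nearest standard size.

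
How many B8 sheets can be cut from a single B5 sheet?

Each ISO step halves the sheet: 1 × B5 → 2 × B6 → 4 × B7 → 8 × B8
From B5 to B8 is 3 halving steps: 2^3 = 8.

8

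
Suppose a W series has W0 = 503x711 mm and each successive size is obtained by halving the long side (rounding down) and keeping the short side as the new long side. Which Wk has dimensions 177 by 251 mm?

W0: 503 × 711 mm
W1: 355 × 503 mm
W2: 251 × 355 mm
W3: 177 × 251 mm
W4: 125 × 177 mm
→ matches W3.

W3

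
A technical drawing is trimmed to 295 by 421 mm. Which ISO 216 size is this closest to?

A3 (297 × 420 mm)

Aspect ratio 421/295 ≈ 1.427 — close to the ISO √2 ≈ 1.414.
In the A-series (A0 area = 1 m²): A3 = 297 × 420 mm.
Off by 3 mm total — nearest standard size.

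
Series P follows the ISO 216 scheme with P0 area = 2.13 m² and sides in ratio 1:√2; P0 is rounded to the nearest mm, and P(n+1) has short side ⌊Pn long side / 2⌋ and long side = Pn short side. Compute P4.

Let P0's short side be w mm. w · w√2 = 2.13 m² = 2,130,000 mm², so w ≈ 1227.2 mm and w√2 ≈ 1735.6 mm → P0 = 1227 × 1736 mm.
P1: ⌊1736/2⌋ × 1227 = 868 × 1227 mm
P2: ⌊1227/2⌋ × 868 = 613 × 868 mm
P3: ⌊868/2⌋ × 613 = 434 × 613 mm
P4: ⌊613/2⌋ × 434 = 306 × 434 mm

306 × 434 mm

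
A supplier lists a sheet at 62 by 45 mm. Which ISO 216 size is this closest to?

B9 (44 × 62 mm)

Aspect ratio 62/45 ≈ 1.378 (ISO target is √2 ≈ 1.414).
In the B-series (B0 = 1000 × 1414 mm): B9 = 44 × 62 mm.
Off by 1 mm total — nearest standard size.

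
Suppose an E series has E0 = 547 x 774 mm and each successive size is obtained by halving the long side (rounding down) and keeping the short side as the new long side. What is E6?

68 × 96 mm

E1 = 387 × 547 mm (from E0 by 1 halving).
E2: ⌊547/2⌋ × 387 = 273 × 387 mm
E3: ⌊387/2⌋ × 273 = 193 × 273 mm
E4: ⌊273/2⌋ × 193 = 136 × 193 mm
E5: ⌊193/2⌋ × 136 = 96 × 136 mm
E6: ⌊136/2⌋ × 96 = 68 × 96 mm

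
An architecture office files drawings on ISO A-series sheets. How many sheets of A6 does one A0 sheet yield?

Each ISO step halves the sheet: 1 × A0 → 2 × A1 → 4 × A2 → 8 × A3 → …
From A0 to A6 is 6 halving steps: 2^6 = 64.

64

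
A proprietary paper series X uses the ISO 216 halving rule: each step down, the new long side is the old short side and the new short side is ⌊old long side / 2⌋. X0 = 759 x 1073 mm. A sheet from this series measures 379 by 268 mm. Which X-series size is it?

X0: 759 × 1073 mm
X1: 536 × 759 mm
X2: 379 × 536 mm
X3: 268 × 379 mm
X4: 189 × 268 mm
→ matches X3.

X3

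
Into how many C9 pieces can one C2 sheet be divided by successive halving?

Each ISO step halves the sheet: 1 × C2 → 2 × C3 → 4 × C4 → 8 × C5 → …
From C2 to C9 is 7 halving steps: 2^7 = 128.

128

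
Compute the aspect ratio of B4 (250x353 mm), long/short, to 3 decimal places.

1.412

353 / 250 = 1.412
ISO 216 targets √2 ≈ 1.414; the -0.002 deviation is from mm rounding.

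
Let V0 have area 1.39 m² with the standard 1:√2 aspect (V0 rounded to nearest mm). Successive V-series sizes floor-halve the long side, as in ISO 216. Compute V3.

Let V0's short side be w mm. w · w√2 = 1.39 m² = 1,390,000 mm², so w ≈ 991.4 mm and w√2 ≈ 1402.1 mm → V0 = 991 × 1402 mm.
V1: ⌊1402/2⌋ × 991 = 701 × 991 mm
V2: ⌊991/2⌋ × 701 = 495 × 701 mm
V3: ⌊701/2⌋ × 495 = 350 × 495 mm

350 × 495 mm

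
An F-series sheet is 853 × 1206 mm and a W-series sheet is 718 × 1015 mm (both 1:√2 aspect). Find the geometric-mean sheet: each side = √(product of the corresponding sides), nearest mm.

Short side: √(853 · 718) = √612454 ≈ 782.6 → 783 mm
Long side: √(1206 · 1015) = √1224090 ≈ 1106.4 → 1106 mm

783 × 1106 mm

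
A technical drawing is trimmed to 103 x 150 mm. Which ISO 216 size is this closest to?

Aspect ratio 150/103 ≈ 1.456 (ISO target is √2 ≈ 1.414).
In the A-series (A0 area = 1 m²): A6 = 105 × 148 mm.
Off by 4 mm total — nearest standard size.

A6 (105 × 148 mm)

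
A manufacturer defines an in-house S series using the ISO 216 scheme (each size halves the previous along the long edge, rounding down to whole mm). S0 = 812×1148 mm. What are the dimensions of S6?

101 × 143 mm

S1: ⌊1148/2⌋ × 812 = 574 × 812 mm
S2: ⌊812/2⌋ × 574 = 406 × 574 mm
S3: ⌊574/2⌋ × 406 = 287 × 406 mm
S4: ⌊406/2⌋ × 287 = 203 × 287 mm
S5: ⌊287/2⌋ × 203 = 143 × 203 mm
S6: ⌊203/2⌋ × 143 = 101 × 143 mm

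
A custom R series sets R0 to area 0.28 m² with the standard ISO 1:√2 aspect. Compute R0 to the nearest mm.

445 × 629 mm

Let the short side be w mm. Then w · w√2 = 0.28 m² = 280,000 mm².
w² = 280,000/√2, so w ≈ 445.0 mm; long side = w√2 ≈ 629.3 mm.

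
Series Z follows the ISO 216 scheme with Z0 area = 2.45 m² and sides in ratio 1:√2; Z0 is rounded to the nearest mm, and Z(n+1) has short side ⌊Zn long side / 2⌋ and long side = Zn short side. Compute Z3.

465 × 658 mm

Let Z0's short side be w mm. w · w√2 = 2.45 m² = 2,450,000 mm², so w ≈ 1316.2 mm and w√2 ≈ 1861.4 mm → Z0 = 1316 × 1861 mm.
Z1: ⌊1861/2⌋ × 1316 = 930 × 1316 mm
Z2: ⌊1316/2⌋ × 930 = 658 × 930 mm
Z3: ⌊930/2⌋ × 658 = 465 × 658 mm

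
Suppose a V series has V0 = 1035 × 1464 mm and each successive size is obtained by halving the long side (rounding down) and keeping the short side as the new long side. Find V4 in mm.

258 × 366 mm

V1: ⌊1464/2⌋ × 1035 = 732 × 1035 mm
V2: ⌊1035/2⌋ × 732 = 517 × 732 mm
V3: ⌊732/2⌋ × 517 = 366 × 517 mm
V4: ⌊517/2⌋ × 366 = 258 × 366 mm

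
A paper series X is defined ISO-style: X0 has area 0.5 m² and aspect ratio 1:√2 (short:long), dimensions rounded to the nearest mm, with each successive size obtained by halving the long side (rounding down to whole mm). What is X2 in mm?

297 × 420 mm

Let X0's short side be w mm. w · w√2 = 0.5 m² = 500,000 mm², so w ≈ 594.6 mm and w√2 ≈ 840.9 mm → X0 = 595 × 841 mm.
X1: ⌊841/2⌋ × 595 = 420 × 595 mm
X2: ⌊595/2⌋ × 420 = 297 × 420 mm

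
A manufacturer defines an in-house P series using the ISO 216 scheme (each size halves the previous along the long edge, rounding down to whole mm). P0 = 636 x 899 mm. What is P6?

79 × 112 mm

P1: ⌊899/2⌋ × 636 = 449 × 636 mm
P2: ⌊636/2⌋ × 449 = 318 × 449 mm
P3: ⌊449/2⌋ × 318 = 224 × 318 mm
P4: ⌊318/2⌋ × 224 = 159 × 224 mm
P5: ⌊224/2⌋ × 159 = 112 × 159 mm
P6: ⌊159/2⌋ × 112 = 79 × 112 mm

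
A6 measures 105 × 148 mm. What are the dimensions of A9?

37 × 52 mm

A7: ⌊148/2⌋ × 105 = 74 × 105 mm
A8: ⌊105/2⌋ × 74 = 52 × 74 mm
A9: ⌊74/2⌋ × 52 = 37 × 52 mm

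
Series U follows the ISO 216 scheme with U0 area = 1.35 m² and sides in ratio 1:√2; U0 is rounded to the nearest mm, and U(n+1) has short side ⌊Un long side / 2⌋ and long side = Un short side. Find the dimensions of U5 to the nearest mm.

Let U0's short side be w mm. w · w√2 = 1.35 m² = 1,350,000 mm², so w ≈ 977.0 mm and w√2 ≈ 1381.7 mm → U0 = 977 × 1382 mm.
U1: ⌊1382/2⌋ × 977 = 691 × 977 mm
U2: ⌊977/2⌋ × 691 = 488 × 691 mm
U3: ⌊691/2⌋ × 488 = 345 × 488 mm
U4: ⌊488/2⌋ × 345 = 244 × 345 mm
U5: ⌊345/2⌋ × 244 = 172 × 244 mm

172 × 244 mm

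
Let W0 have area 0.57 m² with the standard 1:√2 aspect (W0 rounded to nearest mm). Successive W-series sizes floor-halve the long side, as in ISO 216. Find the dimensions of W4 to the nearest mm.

Let W0's short side be w mm. w · w√2 = 0.57 m² = 570,000 mm², so w ≈ 634.9 mm and w√2 ≈ 897.8 mm → W0 = 635 × 898 mm.
W1: ⌊898/2⌋ × 635 = 449 × 635 mm
W2: ⌊635/2⌋ × 449 = 317 × 449 mm
W3: ⌊449/2⌋ × 317 = 224 × 317 mm
W4: ⌊317/2⌋ × 224 = 158 × 224 mm

158 × 224 mm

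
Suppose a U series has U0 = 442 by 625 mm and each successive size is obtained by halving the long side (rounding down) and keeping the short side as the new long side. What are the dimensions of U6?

55 × 78 mm

U1: ⌊625/2⌋ × 442 = 312 × 442 mm
U2: ⌊442/2⌋ × 312 = 221 × 312 mm
U3: ⌊312/2⌋ × 221 = 156 × 221 mm
U4: ⌊221/2⌋ × 156 = 110 × 156 mm
U5: ⌊156/2⌋ × 110 = 78 × 110 mm
U6: ⌊110/2⌋ × 78 = 55 × 78 mm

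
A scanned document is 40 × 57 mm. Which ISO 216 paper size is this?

Aspect ratio 57/40 ≈ 1.425 — close to the ISO √2 ≈ 1.414.
In the C-series (envelope sizes, between A and B): C9 = 40 × 57 mm.

C9 (40 × 57 mm)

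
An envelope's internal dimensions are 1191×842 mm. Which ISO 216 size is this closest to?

Aspect ratio 1191/842 ≈ 1.414 — close to the ISO √2 ≈ 1.414.
In the A-series (A0 area = 1 m²): A0 = 841 × 1189 mm.
Off by 3 mm total — nearest standard size.

A0 (841 × 1189 mm)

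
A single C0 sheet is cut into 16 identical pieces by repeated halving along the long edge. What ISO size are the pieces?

C4

16 = 2^4, so 4 halving steps.
C0 → C1 → … → C4 after 4 steps.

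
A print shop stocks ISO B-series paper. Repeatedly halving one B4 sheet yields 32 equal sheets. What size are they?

32 = 2^5, so 5 halving steps.
B4 → B5 → … → B9 after 5 steps.

B9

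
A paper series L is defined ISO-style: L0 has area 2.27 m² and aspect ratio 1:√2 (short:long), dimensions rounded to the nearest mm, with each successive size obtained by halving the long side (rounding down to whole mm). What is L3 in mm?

Let L0's short side be w mm. w · w√2 = 2.27 m² = 2,270,000 mm², so w ≈ 1266.9 mm and w√2 ≈ 1791.7 mm → L0 = 1267 × 1792 mm.
L1: ⌊1792/2⌋ × 1267 = 896 × 1267 mm
L2: ⌊1267/2⌋ × 896 = 633 × 896 mm
L3: ⌊896/2⌋ × 633 = 448 × 633 mm

448 × 633 mm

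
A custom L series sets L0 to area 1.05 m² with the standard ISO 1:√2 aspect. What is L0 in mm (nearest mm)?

862 × 1219 mm

Let the short side be w mm. Then w · w√2 = 1.05 m² = 1,050,000 mm².
w² = 1,050,000/√2, so w ≈ 861.7 mm; long side = w√2 ≈ 1218.6 mm.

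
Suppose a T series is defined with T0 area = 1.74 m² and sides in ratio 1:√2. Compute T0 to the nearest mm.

Let the short side be w mm. Then w · w√2 = 1.74 m² = 1,740,000 mm².
w² = 1,740,000/√2, so w ≈ 1109.2 mm; long side = w√2 ≈ 1568.7 mm.

1109 × 1569 mm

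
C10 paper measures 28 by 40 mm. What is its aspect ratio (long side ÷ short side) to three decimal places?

40 / 28 = 1.429
ISO 216 targets √2 ≈ 1.414; the +0.014 deviation is from mm rounding.

1.429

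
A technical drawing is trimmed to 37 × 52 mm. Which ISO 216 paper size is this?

Aspect ratio 52/37 ≈ 1.405 — close to the ISO √2 ≈ 1.414.
In the A-series (A0 area = 1 m²): A9 = 37 × 52 mm.

A9 (37 × 52 mm)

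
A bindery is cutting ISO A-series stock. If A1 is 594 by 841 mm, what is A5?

A2: ⌊841/2⌋ × 594 = 420 × 594 mm
A3: ⌊594/2⌋ × 420 = 297 × 420 mm
A4: ⌊420/2⌋ × 297 = 210 × 297 mm
A5: ⌊297/2⌋ × 210 = 148 × 210 mm

148 × 210 mm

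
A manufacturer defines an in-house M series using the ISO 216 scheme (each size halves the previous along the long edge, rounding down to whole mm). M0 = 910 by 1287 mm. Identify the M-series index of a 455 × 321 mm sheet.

M0: 910 × 1287 mm
M1: 643 × 910 mm
M2: 455 × 643 mm
M3: 321 × 455 mm
M4: 227 × 321 mm
→ matches M3.

M3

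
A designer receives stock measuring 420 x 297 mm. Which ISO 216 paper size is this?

A3 (297 × 420 mm)

Aspect ratio 420/297 ≈ 1.414 — close to the ISO √2 ≈ 1.414.
In the A-series (A0 area = 1 m²): A3 = 297 × 420 mm.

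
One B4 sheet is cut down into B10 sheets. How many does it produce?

64

B4 = 250 × 353 mm; B10 = 31 × 44 mm.
Each halving step doubles the count; 6 steps from B4 to B10.
2^6 = 64.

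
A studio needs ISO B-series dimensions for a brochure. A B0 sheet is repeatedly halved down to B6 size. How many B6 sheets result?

Each ISO step halves the sheet: 1 × B0 → 2 × B1 → 4 × B2 → 8 × B3 → …
From B0 to B6 is 6 halving steps: 2^6 = 64.

64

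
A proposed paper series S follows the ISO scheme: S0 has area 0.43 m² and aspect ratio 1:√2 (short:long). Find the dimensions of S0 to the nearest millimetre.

551 × 780 mm

Let the short side be w mm. Then w · w√2 = 0.43 m² = 430,000 mm².
w² = 430,000/√2, so w ≈ 551.4 mm; long side = w√2 ≈ 779.8 mm.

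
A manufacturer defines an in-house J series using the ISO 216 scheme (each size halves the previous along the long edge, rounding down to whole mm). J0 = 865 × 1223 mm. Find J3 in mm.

J1: ⌊1223/2⌋ × 865 = 611 × 865 mm
J2: ⌊865/2⌋ × 611 = 432 × 611 mm
J3: ⌊611/2⌋ × 432 = 305 × 432 mm

305 × 432 mm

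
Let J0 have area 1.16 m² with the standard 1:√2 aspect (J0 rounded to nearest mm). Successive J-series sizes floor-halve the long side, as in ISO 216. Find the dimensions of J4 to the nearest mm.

Let J0's short side be w mm. w · w√2 = 1.16 m² = 1,160,000 mm², so w ≈ 905.7 mm and w√2 ≈ 1280.8 mm → J0 = 906 × 1281 mm.
J1: ⌊1281/2⌋ × 906 = 640 × 906 mm
J2: ⌊906/2⌋ × 640 = 453 × 640 mm
J3: ⌊640/2⌋ × 453 = 320 × 453 mm
J4: ⌊453/2⌋ × 320 = 226 × 320 mm

226 × 320 mm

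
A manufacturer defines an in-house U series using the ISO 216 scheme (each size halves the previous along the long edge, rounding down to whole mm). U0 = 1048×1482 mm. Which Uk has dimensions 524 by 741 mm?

U0: 1048 × 1482 mm
U1: 741 × 1048 mm
U2: 524 × 741 mm
U3: 370 × 524 mm
→ matches U2.

U2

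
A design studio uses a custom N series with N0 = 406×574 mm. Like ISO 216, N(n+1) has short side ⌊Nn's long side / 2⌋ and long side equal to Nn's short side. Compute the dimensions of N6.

N1 = 287 × 406 mm (from N0 by 1 halving).
N2: ⌊406/2⌋ × 287 = 203 × 287 mm
N3: ⌊287/2⌋ × 203 = 143 × 203 mm
N4: ⌊203/2⌋ × 143 = 101 × 143 mm
N5: ⌊143/2⌋ × 101 = 71 × 101 mm
N6: ⌊101/2⌋ × 71 = 50 × 71 mm

50 × 71 mm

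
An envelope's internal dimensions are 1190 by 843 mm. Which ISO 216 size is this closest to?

Aspect ratio 1190/843 ≈ 1.412 — close to the ISO √2 ≈ 1.414.
In the A-series (A0 area = 1 m²): A0 = 841 × 1189 mm.
Off by 3 mm total — nearest standard size.

A0 (841 × 1189 mm)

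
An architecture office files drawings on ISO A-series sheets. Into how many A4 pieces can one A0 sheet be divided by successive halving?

Each ISO step halves the sheet: 1 × A0 → 2 × A1 → 4 × A2 → 8 × A3 → …
From A0 to A4 is 4 halving steps: 2^4 = 16.

16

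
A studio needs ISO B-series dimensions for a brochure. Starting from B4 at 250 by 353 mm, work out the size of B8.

62 × 88 mm

B5: ⌊353/2⌋ × 250 = 176 × 250 mm
B6: ⌊250/2⌋ × 176 = 125 × 176 mm
B7: ⌊176/2⌋ × 125 = 88 × 125 mm
B8: ⌊125/2⌋ × 88 = 62 × 88 mm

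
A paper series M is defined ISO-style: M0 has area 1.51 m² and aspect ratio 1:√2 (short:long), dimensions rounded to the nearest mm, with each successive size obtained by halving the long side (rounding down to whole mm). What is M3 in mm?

Let M0's short side be w mm. w · w√2 = 1.51 m² = 1,510,000 mm², so w ≈ 1033.3 mm and w√2 ≈ 1461.3 mm → M0 = 1033 × 1461 mm.
M1: ⌊1461/2⌋ × 1033 = 730 × 1033 mm
M2: ⌊1033/2⌋ × 730 = 516 × 730 mm
M3: ⌊730/2⌋ × 516 = 365 × 516 mm

365 × 516 mm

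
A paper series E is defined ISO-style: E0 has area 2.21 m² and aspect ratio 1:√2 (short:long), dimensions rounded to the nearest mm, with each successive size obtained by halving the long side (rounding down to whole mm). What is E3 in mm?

Let E0's short side be w mm. w · w√2 = 2.21 m² = 2,210,000 mm², so w ≈ 1250.1 mm and w√2 ≈ 1767.9 mm → E0 = 1250 × 1768 mm.
E1: ⌊1768/2⌋ × 1250 = 884 × 1250 mm
E2: ⌊1250/2⌋ × 884 = 625 × 884 mm
E3: ⌊884/2⌋ × 625 = 442 × 625 mm

442 × 625 mm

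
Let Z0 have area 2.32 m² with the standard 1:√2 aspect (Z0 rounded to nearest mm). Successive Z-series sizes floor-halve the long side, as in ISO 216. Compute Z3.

Let Z0's short side be w mm. w · w√2 = 2.32 m² = 2,320,000 mm², so w ≈ 1280.8 mm and w√2 ≈ 1811.3 mm → Z0 = 1281 × 1811 mm.
Z1: ⌊1811/2⌋ × 1281 = 905 × 1281 mm
Z2: ⌊1281/2⌋ × 905 = 640 × 905 mm
Z3: ⌊905/2⌋ × 640 = 452 × 640 mm

452 × 640 mm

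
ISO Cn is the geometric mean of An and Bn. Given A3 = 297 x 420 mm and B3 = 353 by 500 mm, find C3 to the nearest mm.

Short side: √(297 · 353) = √104841 ≈ 323.8 → 324 mm
Long side: √(420 · 500) = √210000 ≈ 458.3 → 458 mm

324 × 458 mm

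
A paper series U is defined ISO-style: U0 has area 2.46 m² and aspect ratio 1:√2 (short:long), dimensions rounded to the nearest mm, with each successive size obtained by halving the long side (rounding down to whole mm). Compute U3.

Let U0's short side be w mm. w · w√2 = 2.46 m² = 2,460,000 mm², so w ≈ 1318.9 mm and w√2 ≈ 1865.2 mm → U0 = 1319 × 1865 mm.
U1: ⌊1865/2⌋ × 1319 = 932 × 1319 mm
U2: ⌊1319/2⌋ × 932 = 659 × 932 mm
U3: ⌊932/2⌋ × 659 = 466 × 659 mm

466 × 659 mm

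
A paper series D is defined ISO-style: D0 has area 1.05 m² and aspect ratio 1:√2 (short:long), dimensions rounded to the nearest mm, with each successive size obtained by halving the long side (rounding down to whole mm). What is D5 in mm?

Let D0's short side be w mm. w · w√2 = 1.05 m² = 1,050,000 mm², so w ≈ 861.7 mm and w√2 ≈ 1218.6 mm → D0 = 862 × 1219 mm.
D1: ⌊1219/2⌋ × 862 = 609 × 862 mm
D2: ⌊862/2⌋ × 609 = 431 × 609 mm
D3: ⌊609/2⌋ × 431 = 304 × 431 mm
D4: ⌊431/2⌋ × 304 = 215 × 304 mm
D5: ⌊304/2⌋ × 215 = 152 × 215 mm

152 × 215 mm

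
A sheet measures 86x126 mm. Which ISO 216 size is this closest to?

B7 (88 × 125 mm)

Aspect ratio 126/86 ≈ 1.465 (ISO target is √2 ≈ 1.414).
In the B-series (B0 = 1000 × 1414 mm): B7 = 88 × 125 mm.
Off by 3 mm total — nearest standard size.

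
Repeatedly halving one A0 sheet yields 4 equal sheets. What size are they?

4 = 2^2, so 2 halving steps.
A0 → A1 → … → A2 after 2 steps.

A2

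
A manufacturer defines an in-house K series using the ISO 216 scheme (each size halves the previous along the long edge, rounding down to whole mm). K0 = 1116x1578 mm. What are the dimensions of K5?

197 × 279 mm

K1 = 789 × 1116 mm (from K0 by 1 halving).
K2: ⌊1116/2⌋ × 789 = 558 × 789 mm
K3: ⌊789/2⌋ × 558 = 394 × 558 mm
K4: ⌊558/2⌋ × 394 = 279 × 394 mm
K5: ⌊394/2⌋ × 279 = 197 × 279 mm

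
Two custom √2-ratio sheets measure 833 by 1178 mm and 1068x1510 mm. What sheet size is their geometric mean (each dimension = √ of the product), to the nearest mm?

943 × 1334 mm

Short side: √(833 · 1068) = √889644 ≈ 943.2 → 943 mm
Long side: √(1178 · 1510) = √1778780 ≈ 1333.7 → 1334 mm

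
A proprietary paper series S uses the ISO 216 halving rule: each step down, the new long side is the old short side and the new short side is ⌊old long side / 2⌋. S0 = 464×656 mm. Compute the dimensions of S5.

82 × 116 mm

S1: ⌊656/2⌋ × 464 = 328 × 464 mm
S2: ⌊464/2⌋ × 328 = 232 × 328 mm
S3: ⌊328/2⌋ × 232 = 164 × 232 mm
S4: ⌊232/2⌋ × 164 = 116 × 164 mm
S5: ⌊164/2⌋ × 116 = 82 × 116 mm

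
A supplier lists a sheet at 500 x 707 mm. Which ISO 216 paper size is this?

B2 (500 × 707 mm)

Aspect ratio 707/500 ≈ 1.414 — close to the ISO √2 ≈ 1.414.
In the B-series (B0 = 1000 × 1414 mm): B2 = 500 × 707 mm.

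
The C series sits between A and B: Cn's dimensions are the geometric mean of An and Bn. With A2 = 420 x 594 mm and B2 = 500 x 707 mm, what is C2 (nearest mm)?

Short side: √(420 · 500) = √210000 ≈ 458.3 → 458 mm
Long side: √(594 · 707) = √419958 ≈ 648.0 → 648 mm

458 × 648 mm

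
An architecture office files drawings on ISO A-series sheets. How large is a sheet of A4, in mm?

A0 = 841 × 1189 mm (A0 has area 1 m², aspect 1:√2).
A1: ⌊1189/2⌋ × 841 = 594 × 841 mm
A2: ⌊841/2⌋ × 594 = 420 × 594 mm
A3: ⌊594/2⌋ × 420 = 297 × 420 mm
A4: ⌊420/2⌋ × 297 = 210 × 297 mm

210 × 297 mm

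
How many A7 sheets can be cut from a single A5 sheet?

Each ISO step halves the sheet: 1 × A5 → 2 × A6 → 4 × A7
From A5 to A7 is 2 halving steps: 2^2 = 4.

4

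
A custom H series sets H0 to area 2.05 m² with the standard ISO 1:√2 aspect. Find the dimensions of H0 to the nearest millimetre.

Let the short side be w mm. Then w · w√2 = 2.05 m² = 2,050,000 mm².
w² = 2,050,000/√2, so w ≈ 1204.0 mm; long side = w√2 ≈ 1702.7 mm.

1204 × 1703 mm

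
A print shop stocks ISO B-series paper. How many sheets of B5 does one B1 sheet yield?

16

B1 = 707 × 1000 mm; B5 = 176 × 250 mm.
Each halving step doubles the count; 4 steps from B1 to B5.
2^4 = 16.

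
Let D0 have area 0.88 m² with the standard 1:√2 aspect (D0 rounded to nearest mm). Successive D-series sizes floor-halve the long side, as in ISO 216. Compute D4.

197 × 279 mm

Let D0's short side be w mm. w · w√2 = 0.88 m² = 880,000 mm², so w ≈ 788.8 mm and w√2 ≈ 1115.6 mm → D0 = 789 × 1116 mm.
D1: ⌊1116/2⌋ × 789 = 558 × 789 mm
D2: ⌊789/2⌋ × 558 = 394 × 558 mm
D3: ⌊558/2⌋ × 394 = 279 × 394 mm
D4: ⌊394/2⌋ × 279 = 197 × 279 mm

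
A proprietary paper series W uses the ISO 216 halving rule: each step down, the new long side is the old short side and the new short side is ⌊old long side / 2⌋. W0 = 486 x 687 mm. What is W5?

W1: ⌊687/2⌋ × 486 = 343 × 486 mm
W2: ⌊486/2⌋ × 343 = 243 × 343 mm
W3: ⌊343/2⌋ × 243 = 171 × 243 mm
W4: ⌊243/2⌋ × 171 = 121 × 171 mm
W5: ⌊171/2⌋ × 121 = 85 × 121 mm

85 × 121 mm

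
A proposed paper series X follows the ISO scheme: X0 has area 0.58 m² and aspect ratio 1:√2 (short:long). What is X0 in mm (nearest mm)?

Let the short side be w mm. Then w · w√2 = 0.58 m² = 580,000 mm².
w² = 580,000/√2, so w ≈ 640.4 mm; long side = w√2 ≈ 905.7 mm.

640 × 906 mm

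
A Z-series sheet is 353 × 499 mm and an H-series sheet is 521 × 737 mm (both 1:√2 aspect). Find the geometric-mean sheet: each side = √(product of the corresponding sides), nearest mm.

Short side: √(353 · 521) = √183913 ≈ 428.9 → 429 mm
Long side: √(499 · 737) = √367763 ≈ 606.4 → 606 mm

429 × 606 mm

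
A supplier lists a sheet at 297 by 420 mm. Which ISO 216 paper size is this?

A3 (297 × 420 mm)

Aspect ratio 420/297 ≈ 1.414 — close to the ISO √2 ≈ 1.414.
In the A-series (A0 area = 1 m²): A3 = 297 × 420 mm.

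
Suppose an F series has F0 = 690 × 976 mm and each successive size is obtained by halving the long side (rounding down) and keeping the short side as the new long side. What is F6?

F1 = 488 × 690 mm (from F0 by 1 halving).
F2: ⌊690/2⌋ × 488 = 345 × 488 mm
F3: ⌊488/2⌋ × 345 = 244 × 345 mm
F4: ⌊345/2⌋ × 244 = 172 × 244 mm
F5: ⌊244/2⌋ × 172 = 122 × 172 mm
F6: ⌊172/2⌋ × 122 = 86 × 122 mm

86 × 122 mm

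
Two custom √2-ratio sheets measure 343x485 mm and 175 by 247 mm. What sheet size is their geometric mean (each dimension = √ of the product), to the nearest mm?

Short side: √(343 · 175) = √60025 ≈ 245.0 → 245 mm
Long side: √(485 · 247) = √119795 ≈ 346.1 → 346 mm

245 × 346 mm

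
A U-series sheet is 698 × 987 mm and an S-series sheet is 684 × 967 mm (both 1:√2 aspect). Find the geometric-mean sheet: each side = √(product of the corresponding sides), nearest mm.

691 × 977 mm

Short side: √(698 · 684) = √477432 ≈ 691.0 → 691 mm
Long side: √(987 · 967) = √954429 ≈ 976.9 → 977 mm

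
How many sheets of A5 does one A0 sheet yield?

32

Each ISO step halves the sheet: 1 × A0 → 2 × A1 → 4 × A2 → 8 × A3 → …
From A0 to A5 is 5 halving steps: 2^5 = 32.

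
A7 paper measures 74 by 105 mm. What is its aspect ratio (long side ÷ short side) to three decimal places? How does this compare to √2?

1.419

105 / 74 = 1.419
ISO 216 targets √2 ≈ 1.414; the +0.005 deviation is from mm rounding.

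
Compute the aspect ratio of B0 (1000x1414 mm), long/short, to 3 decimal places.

1414 / 1000 = 1.414
Matches √2 ≈ 1.414 — the ISO 216 defining ratio.

1.414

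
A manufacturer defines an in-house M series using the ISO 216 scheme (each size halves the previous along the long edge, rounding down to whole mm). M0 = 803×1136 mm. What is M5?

M1: ⌊1136/2⌋ × 803 = 568 × 803 mm
M2: ⌊803/2⌋ × 568 = 401 × 568 mm
M3: ⌊568/2⌋ × 401 = 284 × 401 mm
M4: ⌊401/2⌋ × 284 = 200 × 284 mm
M5: ⌊284/2⌋ × 200 = 142 × 200 mm

142 × 200 mm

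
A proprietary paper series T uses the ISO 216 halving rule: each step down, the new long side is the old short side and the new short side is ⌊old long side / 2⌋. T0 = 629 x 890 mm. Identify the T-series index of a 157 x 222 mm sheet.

T4

T0: 629 × 890 mm
T1: 445 × 629 mm
T2: 314 × 445 mm
T3: 222 × 314 mm
T4: 157 × 222 mm
T5: 111 × 157 mm
→ matches T4.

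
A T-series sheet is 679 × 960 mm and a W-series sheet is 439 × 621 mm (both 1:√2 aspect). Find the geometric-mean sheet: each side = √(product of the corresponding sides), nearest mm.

546 × 772 mm

Short side: √(679 · 439) = √298081 ≈ 546.0 → 546 mm
Long side: √(960 · 621) = √596160 ≈ 772.1 → 772 mm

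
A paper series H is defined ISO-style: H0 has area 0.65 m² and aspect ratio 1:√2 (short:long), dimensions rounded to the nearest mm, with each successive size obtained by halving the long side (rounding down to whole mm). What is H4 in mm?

169 × 239 mm

Let H0's short side be w mm. w · w√2 = 0.65 m² = 650,000 mm², so w ≈ 678.0 mm and w√2 ≈ 958.8 mm → H0 = 678 × 959 mm.
H1: ⌊959/2⌋ × 678 = 479 × 678 mm
H2: ⌊678/2⌋ × 479 = 339 × 479 mm
H3: ⌊479/2⌋ × 339 = 239 × 339 mm
H4: ⌊339/2⌋ × 239 = 169 × 239 mm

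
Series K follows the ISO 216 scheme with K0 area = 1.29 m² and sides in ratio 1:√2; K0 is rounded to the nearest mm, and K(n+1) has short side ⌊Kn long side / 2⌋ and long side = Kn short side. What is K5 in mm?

168 × 238 mm

Let K0's short side be w mm. w · w√2 = 1.29 m² = 1,290,000 mm², so w ≈ 955.1 mm and w√2 ≈ 1350.7 mm → K0 = 955 × 1351 mm.
K1: ⌊1351/2⌋ × 955 = 675 × 955 mm
K2: ⌊955/2⌋ × 675 = 477 × 675 mm
K3: ⌊675/2⌋ × 477 = 337 × 477 mm
K4: ⌊477/2⌋ × 337 = 238 × 337 mm
K5: ⌊337/2⌋ × 238 = 168 × 238 mm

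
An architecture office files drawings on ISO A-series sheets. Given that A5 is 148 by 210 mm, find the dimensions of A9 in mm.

A6: ⌊210/2⌋ × 148 = 105 × 148 mm
A7: ⌊148/2⌋ × 105 = 74 × 105 mm
A8: ⌊105/2⌋ × 74 = 52 × 74 mm
A9: ⌊74/2⌋ × 52 = 37 × 52 mm

37 × 52 mm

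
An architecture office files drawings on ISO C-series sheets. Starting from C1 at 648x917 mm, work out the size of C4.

C2: ⌊917/2⌋ × 648 = 458 × 648 mm
C3: ⌊648/2⌋ × 458 = 324 × 458 mm
C4: ⌊458/2⌋ × 324 = 229 × 324 mm

229 × 324 mm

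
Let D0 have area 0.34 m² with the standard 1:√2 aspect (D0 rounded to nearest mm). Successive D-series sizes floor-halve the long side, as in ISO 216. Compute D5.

86 × 122 mm

Let D0's short side be w mm. w · w√2 = 0.34 m² = 340,000 mm², so w ≈ 490.3 mm and w√2 ≈ 693.4 mm → D0 = 490 × 693 mm.
D1: ⌊693/2⌋ × 490 = 346 × 490 mm
D2: ⌊490/2⌋ × 346 = 245 × 346 mm
D3: ⌊346/2⌋ × 245 = 173 × 245 mm
D4: ⌊245/2⌋ × 173 = 122 × 173 mm
D5: ⌊173/2⌋ × 122 = 86 × 122 mm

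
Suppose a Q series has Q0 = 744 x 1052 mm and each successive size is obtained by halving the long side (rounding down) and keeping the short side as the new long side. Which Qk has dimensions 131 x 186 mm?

Q0: 744 × 1052 mm
Q1: 526 × 744 mm
Q2: 372 × 526 mm
Q3: 263 × 372 mm
Q4: 186 × 263 mm
Q5: 131 × 186 mm
Q6: 93 × 131 mm
→ matches Q5.

Q5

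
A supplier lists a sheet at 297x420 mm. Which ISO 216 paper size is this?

Aspect ratio 420/297 ≈ 1.414 — close to the ISO √2 ≈ 1.414.
In the A-series (A0 area = 1 m²): A3 = 297 × 420 mm.

A3 (297 × 420 mm)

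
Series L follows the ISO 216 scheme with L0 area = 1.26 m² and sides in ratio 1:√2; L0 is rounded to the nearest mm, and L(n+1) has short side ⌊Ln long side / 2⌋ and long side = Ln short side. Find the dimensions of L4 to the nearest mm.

236 × 333 mm

Let L0's short side be w mm. w · w√2 = 1.26 m² = 1,260,000 mm², so w ≈ 943.9 mm and w√2 ≈ 1334.9 mm → L0 = 944 × 1335 mm.
L1: ⌊1335/2⌋ × 944 = 667 × 944 mm
L2: ⌊944/2⌋ × 667 = 472 × 667 mm
L3: ⌊667/2⌋ × 472 = 333 × 472 mm
L4: ⌊472/2⌋ × 333 = 236 × 333 mm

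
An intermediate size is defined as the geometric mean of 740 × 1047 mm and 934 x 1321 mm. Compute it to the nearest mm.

831 × 1176 mm

Short side: √(740 · 934) = √691160 ≈ 831.4 → 831 mm
Long side: √(1047 · 1321) = √1383087 ≈ 1176.0 → 1176 mm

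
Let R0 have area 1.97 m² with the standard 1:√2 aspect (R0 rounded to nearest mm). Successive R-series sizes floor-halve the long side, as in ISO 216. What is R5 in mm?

208 × 295 mm

Let R0's short side be w mm. w · w√2 = 1.97 m² = 1,970,000 mm², so w ≈ 1180.3 mm and w√2 ≈ 1669.1 mm → R0 = 1180 × 1669 mm.
R1: ⌊1669/2⌋ × 1180 = 834 × 1180 mm
R2: ⌊1180/2⌋ × 834 = 590 × 834 mm
R3: ⌊834/2⌋ × 590 = 417 × 590 mm
R4: ⌊590/2⌋ × 417 = 295 × 417 mm
R5: ⌊417/2⌋ × 295 = 208 × 295 mm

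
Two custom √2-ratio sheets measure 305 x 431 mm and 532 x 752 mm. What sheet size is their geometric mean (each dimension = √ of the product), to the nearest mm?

Short side: √(305 · 532) = √162260 ≈ 402.8 → 403 mm
Long side: √(431 · 752) = √324112 ≈ 569.3 → 569 mm

403 × 569 mm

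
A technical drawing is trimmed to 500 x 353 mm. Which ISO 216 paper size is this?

Aspect ratio 500/353 ≈ 1.416 — close to the ISO √2 ≈ 1.414.
In the B-series (B0 = 1000 × 1414 mm): B3 = 353 × 500 mm.

B3 (353 × 500 mm)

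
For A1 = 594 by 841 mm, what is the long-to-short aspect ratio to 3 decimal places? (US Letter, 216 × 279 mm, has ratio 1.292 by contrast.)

1.416

841 / 594 = 1.416
ISO 216 targets √2 ≈ 1.414; the +0.002 deviation is from mm rounding.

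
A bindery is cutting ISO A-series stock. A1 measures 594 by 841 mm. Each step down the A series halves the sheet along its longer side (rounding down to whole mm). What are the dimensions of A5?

A2: ⌊841/2⌋ × 594 = 420 × 594 mm
A3: ⌊594/2⌋ × 420 = 297 × 420 mm
A4: ⌊420/2⌋ × 297 = 210 × 297 mm
A5: ⌊297/2⌋ × 210 = 148 × 210 mm

148 × 210 mm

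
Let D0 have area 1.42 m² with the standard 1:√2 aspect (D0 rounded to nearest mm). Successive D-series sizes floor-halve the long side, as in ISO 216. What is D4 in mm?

250 × 354 mm

Let D0's short side be w mm. w · w√2 = 1.42 m² = 1,420,000 mm², so w ≈ 1002.0 mm and w√2 ≈ 1417.1 mm → D0 = 1002 × 1417 mm.
D1: ⌊1417/2⌋ × 1002 = 708 × 1002 mm
D2: ⌊1002/2⌋ × 708 = 501 × 708 mm
D3: ⌊708/2⌋ × 501 = 354 × 501 mm
D4: ⌊501/2⌋ × 354 = 250 × 354 mm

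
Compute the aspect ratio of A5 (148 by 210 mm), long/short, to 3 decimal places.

210 / 148 = 1.419
ISO 216 targets √2 ≈ 1.414; the +0.005 deviation is from mm rounding.

1.419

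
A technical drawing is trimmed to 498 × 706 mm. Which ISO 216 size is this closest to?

B2 (500 × 707 mm)

Aspect ratio 706/498 ≈ 1.418 — close to the ISO √2 ≈ 1.414.
In the B-series (B0 = 1000 × 1414 mm): B2 = 500 × 707 mm.
Off by 3 mm total — nearest standard size.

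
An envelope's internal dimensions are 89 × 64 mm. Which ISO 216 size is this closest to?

Aspect ratio 89/64 ≈ 1.391 (ISO target is √2 ≈ 1.414).
In the B-series (B0 = 1000 × 1414 mm): B8 = 62 × 88 mm.
Off by 3 mm total — nearest standard size.

B8 (62 × 88 mm)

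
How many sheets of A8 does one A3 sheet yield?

A3 = 297 × 420 mm; A8 = 52 × 74 mm.
Each halving step doubles the count; 5 steps from A3 to A8.
2^5 = 32.

32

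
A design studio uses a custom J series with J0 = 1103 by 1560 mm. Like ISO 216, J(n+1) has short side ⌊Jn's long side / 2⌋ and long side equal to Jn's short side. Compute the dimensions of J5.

J1: ⌊1560/2⌋ × 1103 = 780 × 1103 mm
J2: ⌊1103/2⌋ × 780 = 551 × 780 mm
J3: ⌊780/2⌋ × 551 = 390 × 551 mm
J4: ⌊551/2⌋ × 390 = 275 × 390 mm
J5: ⌊390/2⌋ × 275 = 195 × 275 mm

195 × 275 mm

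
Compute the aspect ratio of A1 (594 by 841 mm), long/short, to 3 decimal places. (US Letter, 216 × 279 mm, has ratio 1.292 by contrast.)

1.416

841 / 594 = 1.416
ISO 216 targets √2 ≈ 1.414; the +0.002 deviation is from mm rounding.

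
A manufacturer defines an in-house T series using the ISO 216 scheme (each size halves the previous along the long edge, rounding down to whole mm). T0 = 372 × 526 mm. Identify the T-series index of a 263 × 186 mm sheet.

T0: 372 × 526 mm
T1: 263 × 372 mm
T2: 186 × 263 mm
T3: 131 × 186 mm
→ matches T2.

T2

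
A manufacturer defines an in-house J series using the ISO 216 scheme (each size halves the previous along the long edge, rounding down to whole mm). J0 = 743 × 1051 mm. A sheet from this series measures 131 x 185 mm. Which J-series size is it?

J0: 743 × 1051 mm
J1: 525 × 743 mm
J2: 371 × 525 mm
J3: 262 × 371 mm
J4: 185 × 262 mm
J5: 131 × 185 mm
J6: 92 × 131 mm
→ matches J5.

J5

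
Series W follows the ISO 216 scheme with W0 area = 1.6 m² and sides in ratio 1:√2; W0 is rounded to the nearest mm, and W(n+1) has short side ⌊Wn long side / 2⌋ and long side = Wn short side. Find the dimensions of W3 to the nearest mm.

376 × 532 mm

Let W0's short side be w mm. w · w√2 = 1.6 m² = 1,600,000 mm², so w ≈ 1063.7 mm and w√2 ≈ 1504.2 mm → W0 = 1064 × 1504 mm.
W1: ⌊1504/2⌋ × 1064 = 752 × 1064 mm
W2: ⌊1064/2⌋ × 752 = 532 × 752 mm
W3: ⌊752/2⌋ × 532 = 376 × 532 mm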